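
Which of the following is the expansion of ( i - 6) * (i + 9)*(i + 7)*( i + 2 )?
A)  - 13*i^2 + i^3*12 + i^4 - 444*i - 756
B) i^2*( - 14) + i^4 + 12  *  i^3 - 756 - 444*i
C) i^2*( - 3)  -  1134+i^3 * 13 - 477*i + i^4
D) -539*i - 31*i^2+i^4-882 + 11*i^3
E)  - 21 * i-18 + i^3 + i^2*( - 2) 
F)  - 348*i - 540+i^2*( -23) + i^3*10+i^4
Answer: A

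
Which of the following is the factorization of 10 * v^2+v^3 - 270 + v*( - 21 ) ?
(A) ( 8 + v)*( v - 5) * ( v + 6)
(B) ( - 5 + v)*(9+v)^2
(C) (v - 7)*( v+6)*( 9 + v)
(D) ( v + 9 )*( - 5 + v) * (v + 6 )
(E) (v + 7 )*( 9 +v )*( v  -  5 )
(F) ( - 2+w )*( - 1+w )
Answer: D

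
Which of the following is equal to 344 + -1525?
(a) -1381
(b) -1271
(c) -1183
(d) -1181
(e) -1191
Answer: d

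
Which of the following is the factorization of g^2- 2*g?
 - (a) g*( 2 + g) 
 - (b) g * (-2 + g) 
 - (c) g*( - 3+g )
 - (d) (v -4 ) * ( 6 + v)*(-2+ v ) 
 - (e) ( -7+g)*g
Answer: b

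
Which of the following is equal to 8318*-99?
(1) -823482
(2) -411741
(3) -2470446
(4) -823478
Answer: 1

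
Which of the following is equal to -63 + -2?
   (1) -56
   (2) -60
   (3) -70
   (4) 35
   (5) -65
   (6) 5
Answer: 5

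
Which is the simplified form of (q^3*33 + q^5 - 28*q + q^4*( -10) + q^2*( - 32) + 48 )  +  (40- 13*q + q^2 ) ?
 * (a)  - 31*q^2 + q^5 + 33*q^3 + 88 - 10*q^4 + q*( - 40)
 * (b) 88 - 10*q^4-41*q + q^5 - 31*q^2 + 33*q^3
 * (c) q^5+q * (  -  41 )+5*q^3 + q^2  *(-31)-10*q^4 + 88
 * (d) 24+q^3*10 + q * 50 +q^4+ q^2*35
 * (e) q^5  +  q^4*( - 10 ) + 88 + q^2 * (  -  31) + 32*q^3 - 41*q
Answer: b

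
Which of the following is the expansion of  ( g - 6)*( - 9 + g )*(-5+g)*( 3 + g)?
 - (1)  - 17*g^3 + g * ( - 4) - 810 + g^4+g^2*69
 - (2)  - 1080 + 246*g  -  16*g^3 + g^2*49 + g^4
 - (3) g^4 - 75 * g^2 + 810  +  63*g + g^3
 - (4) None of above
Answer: 4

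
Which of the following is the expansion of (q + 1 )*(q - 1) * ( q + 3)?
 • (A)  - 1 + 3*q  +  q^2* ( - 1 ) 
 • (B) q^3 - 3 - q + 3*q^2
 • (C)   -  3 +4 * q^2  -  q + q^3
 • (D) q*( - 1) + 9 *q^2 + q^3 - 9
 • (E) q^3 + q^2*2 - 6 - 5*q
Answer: B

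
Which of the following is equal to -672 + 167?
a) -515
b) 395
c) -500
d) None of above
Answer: d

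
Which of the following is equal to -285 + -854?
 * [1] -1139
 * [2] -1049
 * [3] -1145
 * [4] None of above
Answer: 1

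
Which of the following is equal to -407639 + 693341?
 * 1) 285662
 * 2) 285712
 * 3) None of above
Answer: 3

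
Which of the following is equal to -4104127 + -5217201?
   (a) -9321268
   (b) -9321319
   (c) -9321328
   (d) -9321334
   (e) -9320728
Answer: c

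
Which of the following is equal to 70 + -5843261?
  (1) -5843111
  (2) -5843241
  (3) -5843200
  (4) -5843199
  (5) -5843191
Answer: 5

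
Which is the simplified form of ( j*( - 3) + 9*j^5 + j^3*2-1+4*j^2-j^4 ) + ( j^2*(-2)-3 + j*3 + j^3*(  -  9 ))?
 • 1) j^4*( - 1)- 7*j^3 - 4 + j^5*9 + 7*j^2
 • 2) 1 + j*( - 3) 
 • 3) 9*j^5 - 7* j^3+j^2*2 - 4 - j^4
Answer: 3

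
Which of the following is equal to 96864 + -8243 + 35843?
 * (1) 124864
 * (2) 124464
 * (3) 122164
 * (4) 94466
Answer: 2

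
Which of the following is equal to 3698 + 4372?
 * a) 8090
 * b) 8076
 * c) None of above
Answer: c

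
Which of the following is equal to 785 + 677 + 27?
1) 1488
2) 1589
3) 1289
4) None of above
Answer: 4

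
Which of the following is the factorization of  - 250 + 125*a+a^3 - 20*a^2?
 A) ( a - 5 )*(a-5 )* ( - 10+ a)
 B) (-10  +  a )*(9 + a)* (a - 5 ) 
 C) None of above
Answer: A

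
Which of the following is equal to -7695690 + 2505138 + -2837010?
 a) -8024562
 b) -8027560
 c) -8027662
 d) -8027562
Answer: d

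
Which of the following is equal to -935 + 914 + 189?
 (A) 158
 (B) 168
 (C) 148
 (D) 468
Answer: B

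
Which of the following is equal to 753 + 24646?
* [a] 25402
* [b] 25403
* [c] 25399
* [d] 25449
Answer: c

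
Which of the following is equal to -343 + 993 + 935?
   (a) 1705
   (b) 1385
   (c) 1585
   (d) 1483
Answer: c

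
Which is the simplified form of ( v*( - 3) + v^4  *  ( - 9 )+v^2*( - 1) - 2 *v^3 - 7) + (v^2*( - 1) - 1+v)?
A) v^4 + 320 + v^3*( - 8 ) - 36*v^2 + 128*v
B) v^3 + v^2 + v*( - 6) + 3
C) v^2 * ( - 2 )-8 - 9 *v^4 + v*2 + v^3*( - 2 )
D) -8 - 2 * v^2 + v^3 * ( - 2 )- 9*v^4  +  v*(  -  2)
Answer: D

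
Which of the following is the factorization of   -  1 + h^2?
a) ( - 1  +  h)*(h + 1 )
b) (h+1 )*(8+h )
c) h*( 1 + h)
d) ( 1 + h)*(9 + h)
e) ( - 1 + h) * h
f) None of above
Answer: a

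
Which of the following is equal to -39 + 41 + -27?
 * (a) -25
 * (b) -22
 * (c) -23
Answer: a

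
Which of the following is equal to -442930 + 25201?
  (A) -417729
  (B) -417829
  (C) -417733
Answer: A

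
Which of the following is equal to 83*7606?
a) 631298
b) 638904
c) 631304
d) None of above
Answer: a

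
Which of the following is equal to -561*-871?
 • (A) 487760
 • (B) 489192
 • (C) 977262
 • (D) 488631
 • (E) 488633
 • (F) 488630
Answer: D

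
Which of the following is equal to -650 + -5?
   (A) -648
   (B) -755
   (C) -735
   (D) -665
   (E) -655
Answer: E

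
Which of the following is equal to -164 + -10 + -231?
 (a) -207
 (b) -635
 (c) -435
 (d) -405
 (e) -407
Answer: d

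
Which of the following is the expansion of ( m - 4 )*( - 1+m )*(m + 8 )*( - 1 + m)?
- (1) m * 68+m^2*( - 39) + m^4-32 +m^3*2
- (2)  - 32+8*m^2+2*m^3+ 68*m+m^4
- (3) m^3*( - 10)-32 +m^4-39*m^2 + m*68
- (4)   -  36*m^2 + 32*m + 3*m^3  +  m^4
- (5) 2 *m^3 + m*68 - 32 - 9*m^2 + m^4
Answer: 1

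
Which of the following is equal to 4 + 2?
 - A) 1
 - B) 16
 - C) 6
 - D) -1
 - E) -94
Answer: C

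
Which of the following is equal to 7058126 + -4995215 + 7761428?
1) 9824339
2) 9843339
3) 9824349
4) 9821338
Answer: 1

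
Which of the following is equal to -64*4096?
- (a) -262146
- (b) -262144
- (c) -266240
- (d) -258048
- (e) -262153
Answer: b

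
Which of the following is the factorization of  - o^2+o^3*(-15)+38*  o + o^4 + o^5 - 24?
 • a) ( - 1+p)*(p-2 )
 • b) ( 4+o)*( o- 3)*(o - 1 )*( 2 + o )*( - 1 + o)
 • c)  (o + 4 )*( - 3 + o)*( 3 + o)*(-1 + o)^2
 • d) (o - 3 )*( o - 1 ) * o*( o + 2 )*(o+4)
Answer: b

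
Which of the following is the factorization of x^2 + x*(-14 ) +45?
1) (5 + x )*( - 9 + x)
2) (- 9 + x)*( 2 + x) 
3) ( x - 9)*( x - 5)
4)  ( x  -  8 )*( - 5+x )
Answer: 3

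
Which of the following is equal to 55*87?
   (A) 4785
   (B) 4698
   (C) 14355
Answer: A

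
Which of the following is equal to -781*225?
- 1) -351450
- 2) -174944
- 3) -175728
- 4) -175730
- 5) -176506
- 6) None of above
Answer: 6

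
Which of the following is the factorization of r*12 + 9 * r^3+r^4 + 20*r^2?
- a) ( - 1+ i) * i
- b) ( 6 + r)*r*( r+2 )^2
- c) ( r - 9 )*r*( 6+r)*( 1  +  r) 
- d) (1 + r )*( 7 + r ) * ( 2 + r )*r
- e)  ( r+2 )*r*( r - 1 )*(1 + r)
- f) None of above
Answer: f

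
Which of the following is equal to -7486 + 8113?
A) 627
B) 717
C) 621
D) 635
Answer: A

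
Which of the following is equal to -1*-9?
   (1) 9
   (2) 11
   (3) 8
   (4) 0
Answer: 1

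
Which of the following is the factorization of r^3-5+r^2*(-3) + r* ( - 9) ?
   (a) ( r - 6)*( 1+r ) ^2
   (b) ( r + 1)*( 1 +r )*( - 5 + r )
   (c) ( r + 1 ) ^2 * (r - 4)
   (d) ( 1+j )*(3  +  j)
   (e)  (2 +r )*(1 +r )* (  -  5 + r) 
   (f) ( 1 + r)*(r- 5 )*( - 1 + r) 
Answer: b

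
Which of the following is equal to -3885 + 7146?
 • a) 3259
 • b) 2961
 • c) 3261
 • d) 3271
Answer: c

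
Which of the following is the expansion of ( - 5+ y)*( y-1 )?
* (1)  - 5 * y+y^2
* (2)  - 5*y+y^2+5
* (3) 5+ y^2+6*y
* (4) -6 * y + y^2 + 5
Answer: 4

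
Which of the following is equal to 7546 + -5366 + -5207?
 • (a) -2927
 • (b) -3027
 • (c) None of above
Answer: b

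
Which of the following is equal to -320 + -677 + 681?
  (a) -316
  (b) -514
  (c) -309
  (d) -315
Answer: a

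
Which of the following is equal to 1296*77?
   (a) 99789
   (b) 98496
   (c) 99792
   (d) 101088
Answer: c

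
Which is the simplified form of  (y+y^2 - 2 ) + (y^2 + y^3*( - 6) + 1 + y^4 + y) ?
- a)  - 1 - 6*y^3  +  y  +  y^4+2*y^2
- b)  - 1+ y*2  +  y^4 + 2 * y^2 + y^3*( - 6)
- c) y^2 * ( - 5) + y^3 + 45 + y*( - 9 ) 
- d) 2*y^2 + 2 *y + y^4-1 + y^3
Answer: b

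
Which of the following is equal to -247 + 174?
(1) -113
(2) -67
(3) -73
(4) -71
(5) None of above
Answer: 3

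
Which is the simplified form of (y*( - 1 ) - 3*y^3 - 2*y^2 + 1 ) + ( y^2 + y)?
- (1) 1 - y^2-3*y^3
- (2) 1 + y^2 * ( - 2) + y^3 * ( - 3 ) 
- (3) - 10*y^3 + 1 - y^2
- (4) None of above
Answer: 1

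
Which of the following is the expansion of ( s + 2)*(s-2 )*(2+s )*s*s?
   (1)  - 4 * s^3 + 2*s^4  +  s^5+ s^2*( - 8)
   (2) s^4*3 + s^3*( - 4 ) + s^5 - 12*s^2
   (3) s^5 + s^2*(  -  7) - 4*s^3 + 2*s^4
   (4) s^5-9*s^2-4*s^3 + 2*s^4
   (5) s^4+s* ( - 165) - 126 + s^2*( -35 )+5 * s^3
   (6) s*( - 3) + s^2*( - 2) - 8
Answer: 1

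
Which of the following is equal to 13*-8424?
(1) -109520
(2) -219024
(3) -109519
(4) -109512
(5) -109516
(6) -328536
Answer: 4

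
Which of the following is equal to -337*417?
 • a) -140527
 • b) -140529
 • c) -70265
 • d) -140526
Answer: b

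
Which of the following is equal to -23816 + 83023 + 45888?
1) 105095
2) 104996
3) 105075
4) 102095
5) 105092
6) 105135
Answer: 1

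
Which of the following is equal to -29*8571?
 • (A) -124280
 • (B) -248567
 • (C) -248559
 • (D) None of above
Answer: C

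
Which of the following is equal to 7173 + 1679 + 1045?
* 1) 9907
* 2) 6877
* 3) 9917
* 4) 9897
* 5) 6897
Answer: 4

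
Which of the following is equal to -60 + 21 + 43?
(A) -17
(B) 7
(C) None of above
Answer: C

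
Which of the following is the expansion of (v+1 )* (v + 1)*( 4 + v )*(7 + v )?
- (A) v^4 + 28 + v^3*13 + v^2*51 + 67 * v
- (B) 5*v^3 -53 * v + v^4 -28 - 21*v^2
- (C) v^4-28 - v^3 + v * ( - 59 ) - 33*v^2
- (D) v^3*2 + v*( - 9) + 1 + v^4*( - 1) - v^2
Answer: A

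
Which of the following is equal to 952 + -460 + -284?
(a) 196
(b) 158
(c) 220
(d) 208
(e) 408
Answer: d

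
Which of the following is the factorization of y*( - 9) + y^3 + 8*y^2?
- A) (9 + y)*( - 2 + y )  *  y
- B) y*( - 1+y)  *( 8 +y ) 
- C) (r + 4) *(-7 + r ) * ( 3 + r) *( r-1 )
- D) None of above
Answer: D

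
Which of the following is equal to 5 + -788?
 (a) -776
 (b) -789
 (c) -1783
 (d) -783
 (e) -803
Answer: d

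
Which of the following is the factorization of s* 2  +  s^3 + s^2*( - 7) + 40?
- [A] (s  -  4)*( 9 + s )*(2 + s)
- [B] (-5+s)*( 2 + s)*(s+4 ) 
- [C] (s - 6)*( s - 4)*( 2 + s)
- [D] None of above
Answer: D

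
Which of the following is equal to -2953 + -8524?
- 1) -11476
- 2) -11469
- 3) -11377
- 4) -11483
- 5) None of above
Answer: 5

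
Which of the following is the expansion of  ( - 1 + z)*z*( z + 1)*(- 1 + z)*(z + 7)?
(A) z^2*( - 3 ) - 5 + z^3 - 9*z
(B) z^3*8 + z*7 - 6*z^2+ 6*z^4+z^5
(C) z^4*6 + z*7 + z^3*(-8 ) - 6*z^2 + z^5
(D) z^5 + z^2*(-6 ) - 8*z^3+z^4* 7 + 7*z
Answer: C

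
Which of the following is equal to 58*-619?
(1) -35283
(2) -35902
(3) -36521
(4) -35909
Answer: 2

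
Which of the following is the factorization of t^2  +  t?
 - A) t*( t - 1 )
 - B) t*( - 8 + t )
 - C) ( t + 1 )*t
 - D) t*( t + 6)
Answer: C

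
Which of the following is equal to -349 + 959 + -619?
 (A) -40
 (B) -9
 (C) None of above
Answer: B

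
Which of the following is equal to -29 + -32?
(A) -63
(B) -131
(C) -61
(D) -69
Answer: C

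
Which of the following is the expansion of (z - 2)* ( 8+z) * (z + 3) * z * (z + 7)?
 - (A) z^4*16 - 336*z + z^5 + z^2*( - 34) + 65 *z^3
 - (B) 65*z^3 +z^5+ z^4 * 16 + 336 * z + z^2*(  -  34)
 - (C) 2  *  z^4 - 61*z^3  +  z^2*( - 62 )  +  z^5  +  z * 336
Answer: A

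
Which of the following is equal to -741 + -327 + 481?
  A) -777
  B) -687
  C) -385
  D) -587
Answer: D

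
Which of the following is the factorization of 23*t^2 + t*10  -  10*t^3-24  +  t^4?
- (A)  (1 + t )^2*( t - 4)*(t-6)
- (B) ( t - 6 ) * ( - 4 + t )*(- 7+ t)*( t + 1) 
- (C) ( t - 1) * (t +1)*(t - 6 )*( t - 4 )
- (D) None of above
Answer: C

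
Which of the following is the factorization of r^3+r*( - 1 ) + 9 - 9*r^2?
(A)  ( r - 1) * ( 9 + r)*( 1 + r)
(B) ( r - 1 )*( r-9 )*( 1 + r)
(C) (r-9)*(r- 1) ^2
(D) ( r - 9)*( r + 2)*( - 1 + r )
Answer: B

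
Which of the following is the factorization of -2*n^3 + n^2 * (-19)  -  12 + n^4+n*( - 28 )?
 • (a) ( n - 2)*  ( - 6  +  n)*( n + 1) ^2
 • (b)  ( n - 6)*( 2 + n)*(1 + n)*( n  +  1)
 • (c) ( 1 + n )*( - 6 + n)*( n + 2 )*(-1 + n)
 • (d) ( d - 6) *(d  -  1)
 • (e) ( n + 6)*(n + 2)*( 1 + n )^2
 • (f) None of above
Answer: b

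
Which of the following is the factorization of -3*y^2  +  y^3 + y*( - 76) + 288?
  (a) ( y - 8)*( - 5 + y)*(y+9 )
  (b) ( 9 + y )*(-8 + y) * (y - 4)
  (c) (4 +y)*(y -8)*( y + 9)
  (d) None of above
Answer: b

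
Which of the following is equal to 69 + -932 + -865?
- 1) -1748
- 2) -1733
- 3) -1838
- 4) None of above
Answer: 4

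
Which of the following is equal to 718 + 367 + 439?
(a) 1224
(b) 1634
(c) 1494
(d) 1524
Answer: d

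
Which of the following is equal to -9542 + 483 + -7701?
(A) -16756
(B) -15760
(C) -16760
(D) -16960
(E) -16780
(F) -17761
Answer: C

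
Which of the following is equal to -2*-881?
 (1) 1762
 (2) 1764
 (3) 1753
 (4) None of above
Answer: 1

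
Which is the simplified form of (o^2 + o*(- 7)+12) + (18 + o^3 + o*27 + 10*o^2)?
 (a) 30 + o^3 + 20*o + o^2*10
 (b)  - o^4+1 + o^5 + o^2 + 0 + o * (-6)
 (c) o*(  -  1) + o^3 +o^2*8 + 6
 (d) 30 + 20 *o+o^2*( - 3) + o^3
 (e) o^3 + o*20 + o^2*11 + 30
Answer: e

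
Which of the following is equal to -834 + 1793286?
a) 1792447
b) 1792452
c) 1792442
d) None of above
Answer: b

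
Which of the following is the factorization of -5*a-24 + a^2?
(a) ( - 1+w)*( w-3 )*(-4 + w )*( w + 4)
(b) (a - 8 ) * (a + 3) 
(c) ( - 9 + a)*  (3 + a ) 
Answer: b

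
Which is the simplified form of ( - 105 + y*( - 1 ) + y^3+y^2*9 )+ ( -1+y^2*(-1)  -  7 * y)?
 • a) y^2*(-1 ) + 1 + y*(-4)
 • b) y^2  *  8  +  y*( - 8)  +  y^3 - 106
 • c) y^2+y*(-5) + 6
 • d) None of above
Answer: b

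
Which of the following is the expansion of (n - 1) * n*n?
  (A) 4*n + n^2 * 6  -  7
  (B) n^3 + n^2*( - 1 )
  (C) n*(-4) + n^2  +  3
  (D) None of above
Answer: B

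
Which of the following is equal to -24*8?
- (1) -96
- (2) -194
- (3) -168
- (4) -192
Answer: 4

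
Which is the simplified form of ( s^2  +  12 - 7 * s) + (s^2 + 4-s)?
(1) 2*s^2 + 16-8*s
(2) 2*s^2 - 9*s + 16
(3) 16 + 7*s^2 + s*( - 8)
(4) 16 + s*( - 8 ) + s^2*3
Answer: 1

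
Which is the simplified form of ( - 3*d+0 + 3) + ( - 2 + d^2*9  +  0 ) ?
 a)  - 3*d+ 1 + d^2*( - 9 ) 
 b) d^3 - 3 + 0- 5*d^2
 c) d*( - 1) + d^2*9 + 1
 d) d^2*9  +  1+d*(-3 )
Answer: d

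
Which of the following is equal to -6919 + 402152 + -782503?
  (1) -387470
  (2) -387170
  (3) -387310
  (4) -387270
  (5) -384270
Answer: 4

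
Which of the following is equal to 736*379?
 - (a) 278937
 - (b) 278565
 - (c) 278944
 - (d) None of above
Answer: c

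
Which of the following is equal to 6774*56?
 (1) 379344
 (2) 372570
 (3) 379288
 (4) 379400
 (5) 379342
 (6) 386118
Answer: 1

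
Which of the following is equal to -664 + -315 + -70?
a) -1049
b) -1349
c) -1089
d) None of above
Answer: a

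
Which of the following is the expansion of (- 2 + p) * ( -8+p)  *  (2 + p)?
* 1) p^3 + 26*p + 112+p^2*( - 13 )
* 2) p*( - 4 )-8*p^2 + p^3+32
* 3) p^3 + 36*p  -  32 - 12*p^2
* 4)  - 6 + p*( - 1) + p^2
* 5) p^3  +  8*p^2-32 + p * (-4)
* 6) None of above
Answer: 2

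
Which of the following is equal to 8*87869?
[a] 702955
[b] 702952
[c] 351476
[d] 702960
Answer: b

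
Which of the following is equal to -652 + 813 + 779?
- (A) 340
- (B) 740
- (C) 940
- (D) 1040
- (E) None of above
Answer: C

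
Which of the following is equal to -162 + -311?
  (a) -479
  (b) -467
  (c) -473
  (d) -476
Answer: c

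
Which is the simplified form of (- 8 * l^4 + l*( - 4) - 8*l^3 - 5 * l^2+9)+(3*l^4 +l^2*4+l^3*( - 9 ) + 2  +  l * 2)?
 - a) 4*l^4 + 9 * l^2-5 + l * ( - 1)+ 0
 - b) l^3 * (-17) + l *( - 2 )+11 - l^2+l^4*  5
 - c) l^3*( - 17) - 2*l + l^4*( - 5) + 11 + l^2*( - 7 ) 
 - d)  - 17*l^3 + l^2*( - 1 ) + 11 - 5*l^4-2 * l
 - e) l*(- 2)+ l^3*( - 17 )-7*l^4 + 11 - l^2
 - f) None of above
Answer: d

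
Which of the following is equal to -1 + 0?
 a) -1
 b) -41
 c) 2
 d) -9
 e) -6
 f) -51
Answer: a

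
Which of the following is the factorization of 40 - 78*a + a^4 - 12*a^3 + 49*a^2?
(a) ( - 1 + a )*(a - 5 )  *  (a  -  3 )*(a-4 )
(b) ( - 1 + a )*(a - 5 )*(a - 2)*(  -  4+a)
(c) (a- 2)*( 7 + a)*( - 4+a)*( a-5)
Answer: b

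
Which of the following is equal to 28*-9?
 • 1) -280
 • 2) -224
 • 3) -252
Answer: 3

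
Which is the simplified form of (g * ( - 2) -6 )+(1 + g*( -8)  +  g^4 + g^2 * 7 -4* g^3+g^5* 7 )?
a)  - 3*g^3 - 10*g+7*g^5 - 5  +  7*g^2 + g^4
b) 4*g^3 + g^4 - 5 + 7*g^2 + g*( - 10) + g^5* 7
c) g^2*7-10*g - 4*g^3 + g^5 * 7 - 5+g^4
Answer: c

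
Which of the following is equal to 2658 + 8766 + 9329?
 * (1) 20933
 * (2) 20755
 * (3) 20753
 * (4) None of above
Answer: 3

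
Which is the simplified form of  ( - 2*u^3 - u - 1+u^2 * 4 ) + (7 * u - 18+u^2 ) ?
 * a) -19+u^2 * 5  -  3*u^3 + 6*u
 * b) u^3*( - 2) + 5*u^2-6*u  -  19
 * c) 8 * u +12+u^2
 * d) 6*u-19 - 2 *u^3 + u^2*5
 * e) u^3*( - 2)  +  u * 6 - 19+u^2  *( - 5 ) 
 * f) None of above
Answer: d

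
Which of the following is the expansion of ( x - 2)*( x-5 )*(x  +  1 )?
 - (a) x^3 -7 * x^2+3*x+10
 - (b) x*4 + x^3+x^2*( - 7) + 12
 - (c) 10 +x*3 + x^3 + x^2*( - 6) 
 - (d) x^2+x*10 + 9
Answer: c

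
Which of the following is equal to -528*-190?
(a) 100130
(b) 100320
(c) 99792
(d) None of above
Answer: b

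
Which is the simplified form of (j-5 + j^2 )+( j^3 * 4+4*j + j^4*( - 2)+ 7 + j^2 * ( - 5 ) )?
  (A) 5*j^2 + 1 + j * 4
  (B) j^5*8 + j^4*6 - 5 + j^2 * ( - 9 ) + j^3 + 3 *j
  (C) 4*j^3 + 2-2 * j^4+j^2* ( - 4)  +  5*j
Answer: C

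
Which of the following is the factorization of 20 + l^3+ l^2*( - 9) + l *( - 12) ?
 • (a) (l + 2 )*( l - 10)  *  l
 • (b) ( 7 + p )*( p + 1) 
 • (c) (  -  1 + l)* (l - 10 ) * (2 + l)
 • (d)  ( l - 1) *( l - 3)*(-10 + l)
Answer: c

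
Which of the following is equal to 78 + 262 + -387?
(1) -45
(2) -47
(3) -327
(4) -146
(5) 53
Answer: 2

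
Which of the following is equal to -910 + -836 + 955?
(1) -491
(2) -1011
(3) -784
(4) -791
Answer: 4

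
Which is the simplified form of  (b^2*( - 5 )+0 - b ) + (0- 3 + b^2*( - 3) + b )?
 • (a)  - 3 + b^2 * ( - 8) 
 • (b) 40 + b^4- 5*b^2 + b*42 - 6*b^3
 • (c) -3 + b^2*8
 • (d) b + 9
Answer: a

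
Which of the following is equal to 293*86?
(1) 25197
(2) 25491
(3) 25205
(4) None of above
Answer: 4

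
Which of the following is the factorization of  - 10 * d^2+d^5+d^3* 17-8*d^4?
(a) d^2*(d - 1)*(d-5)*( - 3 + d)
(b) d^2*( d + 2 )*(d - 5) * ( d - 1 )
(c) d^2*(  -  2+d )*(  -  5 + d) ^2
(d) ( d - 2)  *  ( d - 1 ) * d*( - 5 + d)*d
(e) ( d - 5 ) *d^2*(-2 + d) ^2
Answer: d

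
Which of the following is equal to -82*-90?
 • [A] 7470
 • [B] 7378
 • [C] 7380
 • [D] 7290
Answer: C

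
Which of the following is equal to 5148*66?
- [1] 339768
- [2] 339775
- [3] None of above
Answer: 1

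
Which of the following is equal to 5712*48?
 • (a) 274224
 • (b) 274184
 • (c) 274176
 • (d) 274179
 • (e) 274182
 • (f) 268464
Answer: c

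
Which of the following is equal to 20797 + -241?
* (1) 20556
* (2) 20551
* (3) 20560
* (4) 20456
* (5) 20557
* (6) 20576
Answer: 1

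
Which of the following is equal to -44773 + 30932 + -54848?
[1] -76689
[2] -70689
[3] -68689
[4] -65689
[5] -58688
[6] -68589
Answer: 3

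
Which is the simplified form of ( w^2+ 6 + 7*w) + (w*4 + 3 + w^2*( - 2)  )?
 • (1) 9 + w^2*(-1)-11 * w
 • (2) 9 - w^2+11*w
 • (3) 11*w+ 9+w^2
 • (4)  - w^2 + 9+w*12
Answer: 2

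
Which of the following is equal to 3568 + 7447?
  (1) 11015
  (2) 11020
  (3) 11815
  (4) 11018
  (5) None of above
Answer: 1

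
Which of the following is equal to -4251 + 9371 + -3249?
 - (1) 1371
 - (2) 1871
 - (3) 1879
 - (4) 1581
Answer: 2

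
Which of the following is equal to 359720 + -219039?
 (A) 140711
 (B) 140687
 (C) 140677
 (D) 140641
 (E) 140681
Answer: E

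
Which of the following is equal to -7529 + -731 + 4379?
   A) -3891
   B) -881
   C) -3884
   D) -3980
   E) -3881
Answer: E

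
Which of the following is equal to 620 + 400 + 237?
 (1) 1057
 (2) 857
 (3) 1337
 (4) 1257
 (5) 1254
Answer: 4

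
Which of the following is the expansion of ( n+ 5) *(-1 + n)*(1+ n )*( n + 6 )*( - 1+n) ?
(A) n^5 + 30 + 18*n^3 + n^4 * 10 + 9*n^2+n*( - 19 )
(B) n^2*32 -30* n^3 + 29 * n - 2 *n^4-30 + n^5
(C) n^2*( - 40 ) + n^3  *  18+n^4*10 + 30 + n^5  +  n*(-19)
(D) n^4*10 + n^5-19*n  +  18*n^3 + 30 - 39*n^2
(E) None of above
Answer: C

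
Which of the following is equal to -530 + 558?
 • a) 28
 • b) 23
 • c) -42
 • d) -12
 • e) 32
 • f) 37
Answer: a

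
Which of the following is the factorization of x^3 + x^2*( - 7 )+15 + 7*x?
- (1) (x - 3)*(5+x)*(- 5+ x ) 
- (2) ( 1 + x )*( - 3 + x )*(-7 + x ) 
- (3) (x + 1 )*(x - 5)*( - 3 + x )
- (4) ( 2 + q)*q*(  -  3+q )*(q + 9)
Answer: 3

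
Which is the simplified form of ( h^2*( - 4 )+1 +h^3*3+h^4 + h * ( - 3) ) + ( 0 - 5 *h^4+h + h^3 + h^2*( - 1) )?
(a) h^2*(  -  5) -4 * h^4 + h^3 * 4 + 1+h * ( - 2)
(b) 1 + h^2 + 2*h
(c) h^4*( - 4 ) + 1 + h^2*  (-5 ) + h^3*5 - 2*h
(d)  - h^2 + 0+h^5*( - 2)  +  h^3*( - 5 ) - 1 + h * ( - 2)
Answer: a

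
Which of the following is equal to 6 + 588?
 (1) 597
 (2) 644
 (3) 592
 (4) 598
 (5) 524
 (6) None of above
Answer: 6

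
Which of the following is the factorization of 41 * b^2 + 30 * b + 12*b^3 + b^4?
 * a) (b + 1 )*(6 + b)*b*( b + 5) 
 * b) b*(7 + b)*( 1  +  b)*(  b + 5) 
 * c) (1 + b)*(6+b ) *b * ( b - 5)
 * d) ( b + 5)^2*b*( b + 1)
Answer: a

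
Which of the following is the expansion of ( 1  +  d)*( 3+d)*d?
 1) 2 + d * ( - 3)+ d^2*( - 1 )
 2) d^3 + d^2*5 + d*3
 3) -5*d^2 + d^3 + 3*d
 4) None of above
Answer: 4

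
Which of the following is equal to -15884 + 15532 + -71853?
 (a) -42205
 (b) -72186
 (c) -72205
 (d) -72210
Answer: c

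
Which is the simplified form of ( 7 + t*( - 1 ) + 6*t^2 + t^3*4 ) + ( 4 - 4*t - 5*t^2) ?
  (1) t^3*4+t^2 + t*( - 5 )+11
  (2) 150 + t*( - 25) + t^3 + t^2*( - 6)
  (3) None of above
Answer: 1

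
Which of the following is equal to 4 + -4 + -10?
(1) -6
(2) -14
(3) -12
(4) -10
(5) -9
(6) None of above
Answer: 4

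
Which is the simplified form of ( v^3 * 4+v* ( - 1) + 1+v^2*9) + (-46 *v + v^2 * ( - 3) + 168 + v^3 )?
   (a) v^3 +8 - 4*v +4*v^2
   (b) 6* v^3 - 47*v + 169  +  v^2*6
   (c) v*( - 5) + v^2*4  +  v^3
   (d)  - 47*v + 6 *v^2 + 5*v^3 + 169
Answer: d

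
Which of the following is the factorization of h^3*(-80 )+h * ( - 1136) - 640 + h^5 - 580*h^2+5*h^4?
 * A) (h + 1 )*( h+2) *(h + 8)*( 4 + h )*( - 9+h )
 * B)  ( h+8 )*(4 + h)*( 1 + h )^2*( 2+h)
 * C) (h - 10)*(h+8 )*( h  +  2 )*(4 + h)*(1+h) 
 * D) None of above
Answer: C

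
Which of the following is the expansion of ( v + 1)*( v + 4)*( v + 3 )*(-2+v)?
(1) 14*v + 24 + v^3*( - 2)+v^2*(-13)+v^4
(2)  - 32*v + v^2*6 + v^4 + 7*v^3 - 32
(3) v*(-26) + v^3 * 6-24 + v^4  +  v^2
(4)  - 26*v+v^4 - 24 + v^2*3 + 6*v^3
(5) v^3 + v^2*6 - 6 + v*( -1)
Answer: 4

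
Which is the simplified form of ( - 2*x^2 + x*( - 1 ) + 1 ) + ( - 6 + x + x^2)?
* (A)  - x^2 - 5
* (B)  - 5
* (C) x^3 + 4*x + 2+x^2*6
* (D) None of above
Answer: A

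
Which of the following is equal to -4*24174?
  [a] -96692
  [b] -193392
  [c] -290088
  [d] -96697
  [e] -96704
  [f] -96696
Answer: f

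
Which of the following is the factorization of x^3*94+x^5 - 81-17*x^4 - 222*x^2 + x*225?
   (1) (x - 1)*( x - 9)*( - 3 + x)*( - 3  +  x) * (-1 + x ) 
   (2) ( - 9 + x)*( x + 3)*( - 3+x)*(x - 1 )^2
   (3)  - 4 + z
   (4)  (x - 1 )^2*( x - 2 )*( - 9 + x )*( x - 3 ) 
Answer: 1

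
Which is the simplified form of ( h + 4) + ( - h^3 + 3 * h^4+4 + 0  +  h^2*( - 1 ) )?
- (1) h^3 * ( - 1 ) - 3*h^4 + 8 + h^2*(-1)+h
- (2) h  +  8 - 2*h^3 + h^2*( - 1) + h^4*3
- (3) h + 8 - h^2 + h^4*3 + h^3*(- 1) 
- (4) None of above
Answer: 3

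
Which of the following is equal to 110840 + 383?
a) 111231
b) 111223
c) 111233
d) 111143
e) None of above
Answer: b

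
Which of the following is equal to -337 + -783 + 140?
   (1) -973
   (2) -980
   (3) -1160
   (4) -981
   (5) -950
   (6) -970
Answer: 2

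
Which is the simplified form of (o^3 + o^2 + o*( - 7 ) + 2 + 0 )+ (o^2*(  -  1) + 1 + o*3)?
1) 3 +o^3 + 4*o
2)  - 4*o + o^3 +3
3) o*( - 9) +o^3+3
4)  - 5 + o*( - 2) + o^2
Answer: 2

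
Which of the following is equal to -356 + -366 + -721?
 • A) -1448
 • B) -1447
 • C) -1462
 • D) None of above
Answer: D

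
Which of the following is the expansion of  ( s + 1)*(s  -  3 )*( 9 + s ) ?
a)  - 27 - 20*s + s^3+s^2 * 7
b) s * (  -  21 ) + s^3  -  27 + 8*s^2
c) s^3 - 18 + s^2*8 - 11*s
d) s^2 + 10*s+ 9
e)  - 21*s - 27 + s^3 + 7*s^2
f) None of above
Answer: e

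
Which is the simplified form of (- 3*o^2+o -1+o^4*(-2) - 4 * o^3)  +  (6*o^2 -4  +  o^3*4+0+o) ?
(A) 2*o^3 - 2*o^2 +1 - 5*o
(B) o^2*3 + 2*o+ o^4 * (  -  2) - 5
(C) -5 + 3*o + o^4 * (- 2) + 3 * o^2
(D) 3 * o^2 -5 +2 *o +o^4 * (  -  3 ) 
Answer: B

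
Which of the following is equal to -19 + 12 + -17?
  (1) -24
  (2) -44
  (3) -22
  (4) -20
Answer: 1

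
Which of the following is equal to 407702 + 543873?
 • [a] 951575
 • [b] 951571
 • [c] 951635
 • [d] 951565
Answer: a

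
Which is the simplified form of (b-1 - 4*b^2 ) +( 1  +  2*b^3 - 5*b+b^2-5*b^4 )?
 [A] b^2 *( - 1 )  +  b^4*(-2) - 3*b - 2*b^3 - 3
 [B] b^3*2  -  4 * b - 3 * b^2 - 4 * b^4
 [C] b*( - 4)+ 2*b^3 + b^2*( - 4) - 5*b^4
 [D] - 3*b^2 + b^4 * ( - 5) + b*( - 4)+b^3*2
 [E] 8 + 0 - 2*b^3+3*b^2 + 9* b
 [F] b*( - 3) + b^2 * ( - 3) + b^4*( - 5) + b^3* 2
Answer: D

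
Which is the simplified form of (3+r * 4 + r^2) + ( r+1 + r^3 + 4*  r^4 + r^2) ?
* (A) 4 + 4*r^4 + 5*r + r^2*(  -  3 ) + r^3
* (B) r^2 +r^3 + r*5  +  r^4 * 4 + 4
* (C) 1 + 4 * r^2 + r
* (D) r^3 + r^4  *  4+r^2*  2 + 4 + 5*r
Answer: D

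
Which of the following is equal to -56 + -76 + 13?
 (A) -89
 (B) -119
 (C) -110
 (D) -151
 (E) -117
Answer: B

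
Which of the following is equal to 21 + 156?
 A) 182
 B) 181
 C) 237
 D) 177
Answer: D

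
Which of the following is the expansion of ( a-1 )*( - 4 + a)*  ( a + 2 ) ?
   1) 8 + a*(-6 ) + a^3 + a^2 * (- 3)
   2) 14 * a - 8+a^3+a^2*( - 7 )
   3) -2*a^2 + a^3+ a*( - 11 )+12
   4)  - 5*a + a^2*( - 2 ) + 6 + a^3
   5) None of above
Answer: 1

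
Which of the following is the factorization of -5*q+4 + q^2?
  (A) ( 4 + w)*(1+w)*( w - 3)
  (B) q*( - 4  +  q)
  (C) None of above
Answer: C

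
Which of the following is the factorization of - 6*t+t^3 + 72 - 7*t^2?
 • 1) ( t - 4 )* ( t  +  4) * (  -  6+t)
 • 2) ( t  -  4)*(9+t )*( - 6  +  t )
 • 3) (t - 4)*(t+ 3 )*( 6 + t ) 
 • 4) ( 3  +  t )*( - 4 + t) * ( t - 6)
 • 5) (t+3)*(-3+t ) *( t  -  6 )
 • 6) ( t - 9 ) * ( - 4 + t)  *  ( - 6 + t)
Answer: 4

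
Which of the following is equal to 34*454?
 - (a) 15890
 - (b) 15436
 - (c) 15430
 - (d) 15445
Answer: b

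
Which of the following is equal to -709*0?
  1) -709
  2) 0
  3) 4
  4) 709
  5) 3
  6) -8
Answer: 2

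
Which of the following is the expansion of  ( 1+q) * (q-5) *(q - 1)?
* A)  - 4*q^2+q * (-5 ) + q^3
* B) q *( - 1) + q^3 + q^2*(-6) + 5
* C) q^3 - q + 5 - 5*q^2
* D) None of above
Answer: C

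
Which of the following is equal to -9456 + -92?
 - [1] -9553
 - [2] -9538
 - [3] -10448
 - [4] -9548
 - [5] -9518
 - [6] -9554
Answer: 4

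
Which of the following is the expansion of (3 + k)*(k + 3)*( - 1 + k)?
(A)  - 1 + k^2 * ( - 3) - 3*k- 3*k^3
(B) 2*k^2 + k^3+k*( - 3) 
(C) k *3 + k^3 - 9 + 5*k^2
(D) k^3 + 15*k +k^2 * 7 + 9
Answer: C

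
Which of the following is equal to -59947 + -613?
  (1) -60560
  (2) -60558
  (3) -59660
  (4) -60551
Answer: 1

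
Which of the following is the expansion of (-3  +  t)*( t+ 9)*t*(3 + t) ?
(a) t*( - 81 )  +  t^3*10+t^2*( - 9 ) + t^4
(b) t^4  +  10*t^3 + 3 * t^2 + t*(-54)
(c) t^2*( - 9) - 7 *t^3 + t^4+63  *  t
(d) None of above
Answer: d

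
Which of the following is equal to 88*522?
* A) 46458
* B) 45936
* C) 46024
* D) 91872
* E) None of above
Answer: B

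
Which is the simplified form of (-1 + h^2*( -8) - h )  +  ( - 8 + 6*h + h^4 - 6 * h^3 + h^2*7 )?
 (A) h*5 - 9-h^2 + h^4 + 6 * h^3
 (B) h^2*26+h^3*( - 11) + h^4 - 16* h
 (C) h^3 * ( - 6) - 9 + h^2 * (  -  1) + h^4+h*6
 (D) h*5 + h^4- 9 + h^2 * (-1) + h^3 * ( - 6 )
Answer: D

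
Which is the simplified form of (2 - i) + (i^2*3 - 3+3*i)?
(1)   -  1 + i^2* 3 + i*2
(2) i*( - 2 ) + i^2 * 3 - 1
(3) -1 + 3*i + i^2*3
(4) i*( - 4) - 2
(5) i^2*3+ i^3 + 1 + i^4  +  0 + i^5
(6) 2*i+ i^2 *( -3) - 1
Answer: 1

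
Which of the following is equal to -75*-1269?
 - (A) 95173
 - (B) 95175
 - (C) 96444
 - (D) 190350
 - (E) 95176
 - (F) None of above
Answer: B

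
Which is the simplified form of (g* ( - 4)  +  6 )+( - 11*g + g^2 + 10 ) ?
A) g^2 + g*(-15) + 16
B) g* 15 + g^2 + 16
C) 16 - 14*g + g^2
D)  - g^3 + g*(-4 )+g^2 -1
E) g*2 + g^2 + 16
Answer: A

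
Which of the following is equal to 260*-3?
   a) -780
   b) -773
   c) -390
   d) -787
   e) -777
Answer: a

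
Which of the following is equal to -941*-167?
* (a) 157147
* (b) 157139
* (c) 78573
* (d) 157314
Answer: a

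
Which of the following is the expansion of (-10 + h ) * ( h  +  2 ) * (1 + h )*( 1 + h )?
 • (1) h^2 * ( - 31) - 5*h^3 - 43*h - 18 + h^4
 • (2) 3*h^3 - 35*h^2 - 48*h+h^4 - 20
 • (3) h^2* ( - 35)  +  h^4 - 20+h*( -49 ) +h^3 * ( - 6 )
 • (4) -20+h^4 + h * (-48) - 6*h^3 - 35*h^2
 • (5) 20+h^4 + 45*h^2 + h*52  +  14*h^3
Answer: 4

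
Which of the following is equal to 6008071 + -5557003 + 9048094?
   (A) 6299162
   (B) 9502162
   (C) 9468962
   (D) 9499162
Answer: D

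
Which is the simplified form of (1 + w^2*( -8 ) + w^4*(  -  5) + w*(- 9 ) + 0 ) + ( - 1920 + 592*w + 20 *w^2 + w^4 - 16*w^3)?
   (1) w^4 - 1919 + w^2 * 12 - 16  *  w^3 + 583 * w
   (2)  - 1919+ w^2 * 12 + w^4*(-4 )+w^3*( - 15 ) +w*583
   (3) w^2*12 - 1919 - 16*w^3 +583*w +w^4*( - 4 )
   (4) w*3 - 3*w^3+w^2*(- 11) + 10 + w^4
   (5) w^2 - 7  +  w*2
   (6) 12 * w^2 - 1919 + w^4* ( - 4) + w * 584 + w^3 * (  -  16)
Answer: 3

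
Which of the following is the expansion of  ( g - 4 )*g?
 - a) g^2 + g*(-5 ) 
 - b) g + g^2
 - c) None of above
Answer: c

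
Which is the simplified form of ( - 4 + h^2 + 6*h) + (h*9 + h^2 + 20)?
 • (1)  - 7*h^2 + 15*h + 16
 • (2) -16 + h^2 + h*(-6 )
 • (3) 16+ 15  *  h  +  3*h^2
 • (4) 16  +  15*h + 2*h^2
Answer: 4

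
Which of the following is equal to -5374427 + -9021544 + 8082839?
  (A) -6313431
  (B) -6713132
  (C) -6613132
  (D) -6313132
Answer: D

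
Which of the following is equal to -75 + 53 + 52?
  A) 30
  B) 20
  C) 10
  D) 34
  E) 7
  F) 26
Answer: A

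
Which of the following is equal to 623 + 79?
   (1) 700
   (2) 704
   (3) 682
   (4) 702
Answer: 4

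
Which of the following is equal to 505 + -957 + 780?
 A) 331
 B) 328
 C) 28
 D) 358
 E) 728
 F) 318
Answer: B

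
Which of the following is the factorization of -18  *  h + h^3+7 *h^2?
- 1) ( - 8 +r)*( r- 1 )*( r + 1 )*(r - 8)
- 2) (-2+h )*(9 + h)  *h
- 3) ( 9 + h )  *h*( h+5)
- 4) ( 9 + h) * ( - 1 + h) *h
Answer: 2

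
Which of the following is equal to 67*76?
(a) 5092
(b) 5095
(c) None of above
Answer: a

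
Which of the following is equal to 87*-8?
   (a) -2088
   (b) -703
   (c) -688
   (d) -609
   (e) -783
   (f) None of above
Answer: f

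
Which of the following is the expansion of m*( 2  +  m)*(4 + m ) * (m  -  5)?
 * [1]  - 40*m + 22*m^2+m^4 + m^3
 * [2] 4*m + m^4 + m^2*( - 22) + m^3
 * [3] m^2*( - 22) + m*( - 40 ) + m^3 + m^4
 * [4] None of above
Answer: 3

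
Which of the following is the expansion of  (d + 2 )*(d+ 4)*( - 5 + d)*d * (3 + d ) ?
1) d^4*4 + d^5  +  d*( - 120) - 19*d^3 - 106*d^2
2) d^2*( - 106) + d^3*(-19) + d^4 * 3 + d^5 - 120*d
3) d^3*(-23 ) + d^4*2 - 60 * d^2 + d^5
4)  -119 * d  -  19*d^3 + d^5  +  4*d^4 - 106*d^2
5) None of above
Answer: 1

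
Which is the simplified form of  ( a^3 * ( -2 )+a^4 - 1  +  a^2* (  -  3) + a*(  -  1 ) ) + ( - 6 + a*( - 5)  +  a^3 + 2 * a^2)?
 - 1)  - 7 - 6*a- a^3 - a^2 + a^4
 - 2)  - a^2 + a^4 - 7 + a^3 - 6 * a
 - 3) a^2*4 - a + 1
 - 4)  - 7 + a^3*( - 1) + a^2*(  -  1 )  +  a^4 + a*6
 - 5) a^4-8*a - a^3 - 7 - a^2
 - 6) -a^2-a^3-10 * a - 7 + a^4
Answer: 1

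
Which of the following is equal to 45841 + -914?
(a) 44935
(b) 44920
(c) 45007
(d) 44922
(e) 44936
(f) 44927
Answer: f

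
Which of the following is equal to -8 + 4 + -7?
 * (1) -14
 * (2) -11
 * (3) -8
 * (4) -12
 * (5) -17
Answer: 2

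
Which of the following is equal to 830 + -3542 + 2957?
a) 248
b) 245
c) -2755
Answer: b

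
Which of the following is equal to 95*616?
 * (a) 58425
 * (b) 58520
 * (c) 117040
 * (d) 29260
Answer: b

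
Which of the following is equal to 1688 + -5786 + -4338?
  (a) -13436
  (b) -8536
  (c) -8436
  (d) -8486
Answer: c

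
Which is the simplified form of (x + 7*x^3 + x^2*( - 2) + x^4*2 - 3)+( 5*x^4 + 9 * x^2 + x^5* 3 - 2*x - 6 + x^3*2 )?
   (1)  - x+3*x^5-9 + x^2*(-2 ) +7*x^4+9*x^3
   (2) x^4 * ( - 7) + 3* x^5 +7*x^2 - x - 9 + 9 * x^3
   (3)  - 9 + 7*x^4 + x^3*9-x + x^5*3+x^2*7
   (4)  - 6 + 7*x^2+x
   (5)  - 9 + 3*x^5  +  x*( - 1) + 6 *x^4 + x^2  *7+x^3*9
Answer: 3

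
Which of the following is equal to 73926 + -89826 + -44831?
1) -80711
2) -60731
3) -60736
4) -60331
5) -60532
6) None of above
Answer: 2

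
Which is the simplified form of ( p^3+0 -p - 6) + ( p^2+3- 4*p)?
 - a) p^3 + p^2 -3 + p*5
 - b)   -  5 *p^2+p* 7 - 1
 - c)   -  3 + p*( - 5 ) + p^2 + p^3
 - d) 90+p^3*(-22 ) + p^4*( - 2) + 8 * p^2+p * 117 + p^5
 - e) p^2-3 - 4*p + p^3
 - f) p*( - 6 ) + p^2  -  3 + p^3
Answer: c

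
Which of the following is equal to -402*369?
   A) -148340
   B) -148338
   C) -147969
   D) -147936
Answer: B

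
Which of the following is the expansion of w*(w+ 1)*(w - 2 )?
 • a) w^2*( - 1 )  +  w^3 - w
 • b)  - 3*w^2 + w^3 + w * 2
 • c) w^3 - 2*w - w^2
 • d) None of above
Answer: c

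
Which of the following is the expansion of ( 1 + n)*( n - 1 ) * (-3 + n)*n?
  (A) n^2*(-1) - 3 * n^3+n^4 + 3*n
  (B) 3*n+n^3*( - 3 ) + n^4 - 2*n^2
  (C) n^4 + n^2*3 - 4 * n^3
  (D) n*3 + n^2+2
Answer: A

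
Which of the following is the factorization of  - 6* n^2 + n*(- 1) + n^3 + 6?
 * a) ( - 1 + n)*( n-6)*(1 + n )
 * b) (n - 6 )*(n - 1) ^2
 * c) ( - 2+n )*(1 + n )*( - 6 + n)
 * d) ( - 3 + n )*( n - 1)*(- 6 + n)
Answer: a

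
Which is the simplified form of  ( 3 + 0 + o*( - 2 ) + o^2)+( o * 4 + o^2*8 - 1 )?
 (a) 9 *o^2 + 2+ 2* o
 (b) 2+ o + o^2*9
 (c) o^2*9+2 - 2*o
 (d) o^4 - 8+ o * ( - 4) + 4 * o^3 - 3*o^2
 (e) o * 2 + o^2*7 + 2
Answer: a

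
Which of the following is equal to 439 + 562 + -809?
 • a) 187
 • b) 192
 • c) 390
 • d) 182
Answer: b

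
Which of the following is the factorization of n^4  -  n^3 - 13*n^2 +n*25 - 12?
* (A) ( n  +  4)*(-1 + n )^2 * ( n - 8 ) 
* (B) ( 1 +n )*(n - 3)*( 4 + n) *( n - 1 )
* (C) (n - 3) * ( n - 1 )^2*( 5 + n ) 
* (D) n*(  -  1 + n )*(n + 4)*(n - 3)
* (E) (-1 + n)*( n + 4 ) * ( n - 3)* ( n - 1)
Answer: E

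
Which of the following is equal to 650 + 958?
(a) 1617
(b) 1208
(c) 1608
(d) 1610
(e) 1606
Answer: c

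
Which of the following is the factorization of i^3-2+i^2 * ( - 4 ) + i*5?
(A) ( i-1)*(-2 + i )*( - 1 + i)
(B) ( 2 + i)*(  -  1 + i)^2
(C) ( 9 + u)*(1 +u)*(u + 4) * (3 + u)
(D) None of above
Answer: A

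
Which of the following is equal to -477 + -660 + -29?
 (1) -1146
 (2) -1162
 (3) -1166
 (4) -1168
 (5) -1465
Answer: 3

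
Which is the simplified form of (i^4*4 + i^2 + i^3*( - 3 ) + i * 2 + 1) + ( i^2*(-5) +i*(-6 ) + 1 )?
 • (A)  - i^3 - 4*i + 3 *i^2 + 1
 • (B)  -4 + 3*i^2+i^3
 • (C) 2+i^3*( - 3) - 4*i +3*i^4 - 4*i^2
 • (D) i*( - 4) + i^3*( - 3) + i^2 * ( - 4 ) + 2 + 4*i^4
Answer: D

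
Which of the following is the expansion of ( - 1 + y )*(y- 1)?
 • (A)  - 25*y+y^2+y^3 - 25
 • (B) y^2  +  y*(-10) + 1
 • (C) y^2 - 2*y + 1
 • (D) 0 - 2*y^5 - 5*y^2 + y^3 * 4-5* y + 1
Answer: C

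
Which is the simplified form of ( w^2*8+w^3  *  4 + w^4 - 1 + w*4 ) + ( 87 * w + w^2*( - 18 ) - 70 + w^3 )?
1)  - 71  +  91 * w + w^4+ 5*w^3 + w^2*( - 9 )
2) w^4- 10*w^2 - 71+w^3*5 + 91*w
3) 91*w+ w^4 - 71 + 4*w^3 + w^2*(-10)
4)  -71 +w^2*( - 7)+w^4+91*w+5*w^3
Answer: 2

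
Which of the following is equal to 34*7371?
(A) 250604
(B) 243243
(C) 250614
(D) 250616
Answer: C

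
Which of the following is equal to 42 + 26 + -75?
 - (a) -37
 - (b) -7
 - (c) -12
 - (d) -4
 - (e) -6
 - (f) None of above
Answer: b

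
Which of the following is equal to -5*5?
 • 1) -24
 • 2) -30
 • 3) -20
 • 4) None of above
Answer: 4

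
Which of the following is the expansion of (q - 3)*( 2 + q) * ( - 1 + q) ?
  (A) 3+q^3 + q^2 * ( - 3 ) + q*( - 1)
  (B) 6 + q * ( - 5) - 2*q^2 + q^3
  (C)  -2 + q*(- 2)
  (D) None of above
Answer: B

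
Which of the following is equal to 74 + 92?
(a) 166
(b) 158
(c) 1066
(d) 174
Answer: a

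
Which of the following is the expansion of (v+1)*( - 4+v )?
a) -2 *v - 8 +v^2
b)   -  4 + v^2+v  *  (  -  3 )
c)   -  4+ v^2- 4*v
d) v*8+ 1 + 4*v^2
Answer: b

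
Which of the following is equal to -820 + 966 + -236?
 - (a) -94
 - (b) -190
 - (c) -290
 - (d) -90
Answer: d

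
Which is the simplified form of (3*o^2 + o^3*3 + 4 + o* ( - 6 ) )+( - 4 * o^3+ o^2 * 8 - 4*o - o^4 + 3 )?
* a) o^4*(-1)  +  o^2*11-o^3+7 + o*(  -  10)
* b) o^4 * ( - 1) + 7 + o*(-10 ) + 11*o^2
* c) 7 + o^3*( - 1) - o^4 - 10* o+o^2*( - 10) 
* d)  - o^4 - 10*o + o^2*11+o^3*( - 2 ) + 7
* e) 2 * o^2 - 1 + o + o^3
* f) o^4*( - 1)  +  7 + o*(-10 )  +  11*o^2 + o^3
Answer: a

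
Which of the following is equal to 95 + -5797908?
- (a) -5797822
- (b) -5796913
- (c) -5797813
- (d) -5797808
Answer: c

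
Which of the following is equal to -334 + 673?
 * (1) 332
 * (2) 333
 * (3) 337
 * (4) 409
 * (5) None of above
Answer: 5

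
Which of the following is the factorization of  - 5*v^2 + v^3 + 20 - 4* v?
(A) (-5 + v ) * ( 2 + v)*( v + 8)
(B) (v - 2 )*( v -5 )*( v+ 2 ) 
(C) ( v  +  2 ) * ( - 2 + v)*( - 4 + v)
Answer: B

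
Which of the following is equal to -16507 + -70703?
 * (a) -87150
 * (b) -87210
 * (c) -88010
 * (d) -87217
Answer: b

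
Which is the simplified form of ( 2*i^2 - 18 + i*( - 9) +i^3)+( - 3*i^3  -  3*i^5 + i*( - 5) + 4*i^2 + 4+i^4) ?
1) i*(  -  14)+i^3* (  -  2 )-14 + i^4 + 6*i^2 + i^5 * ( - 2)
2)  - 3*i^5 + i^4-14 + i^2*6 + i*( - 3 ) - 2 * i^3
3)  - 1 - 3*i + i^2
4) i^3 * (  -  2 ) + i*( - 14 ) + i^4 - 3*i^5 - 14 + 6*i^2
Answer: 4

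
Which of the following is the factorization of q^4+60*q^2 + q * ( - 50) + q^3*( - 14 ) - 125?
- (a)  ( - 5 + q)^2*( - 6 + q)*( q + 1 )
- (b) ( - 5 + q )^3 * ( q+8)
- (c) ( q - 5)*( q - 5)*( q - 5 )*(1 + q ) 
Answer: c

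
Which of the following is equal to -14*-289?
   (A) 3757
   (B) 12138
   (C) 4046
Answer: C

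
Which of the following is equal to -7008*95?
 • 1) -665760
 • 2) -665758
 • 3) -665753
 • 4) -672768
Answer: 1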